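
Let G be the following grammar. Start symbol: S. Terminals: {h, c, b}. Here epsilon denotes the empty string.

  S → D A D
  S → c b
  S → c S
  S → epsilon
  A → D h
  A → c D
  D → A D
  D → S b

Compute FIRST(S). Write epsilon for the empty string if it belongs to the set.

FIRST(S): from S→D A D we get {b, c}; from S→c b we get {c}; from S→c S we get {c}; from S→epsilon we get {epsilon}. So FIRST(S) = {epsilon, b, c}.
FIRST(A): from A→D h we get {b, c}; from A→c D we get {c}. So FIRST(A) = {b, c}.
FIRST(D): from D→A D we get {b, c}; from D→S b we get {b, c}. So FIRST(D) = {b, c}.

{epsilon, b, c}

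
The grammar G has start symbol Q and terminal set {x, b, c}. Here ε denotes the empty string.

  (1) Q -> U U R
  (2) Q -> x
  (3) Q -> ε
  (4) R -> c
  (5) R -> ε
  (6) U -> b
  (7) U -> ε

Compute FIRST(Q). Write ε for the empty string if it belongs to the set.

FIRST(R): from R->c we get {c}; from R->ε we get {ε}. So FIRST(R) = {ε, c}.
FIRST(U): from U->b we get {b}; from U->ε we get {ε}. So FIRST(U) = {ε, b}.
FIRST(Q): from Q->U U R we get {ε, b, c}; from Q->x we get {x}; from Q->ε we get {ε}. So FIRST(Q) = {ε, b, c, x}.

{ε, b, c, x}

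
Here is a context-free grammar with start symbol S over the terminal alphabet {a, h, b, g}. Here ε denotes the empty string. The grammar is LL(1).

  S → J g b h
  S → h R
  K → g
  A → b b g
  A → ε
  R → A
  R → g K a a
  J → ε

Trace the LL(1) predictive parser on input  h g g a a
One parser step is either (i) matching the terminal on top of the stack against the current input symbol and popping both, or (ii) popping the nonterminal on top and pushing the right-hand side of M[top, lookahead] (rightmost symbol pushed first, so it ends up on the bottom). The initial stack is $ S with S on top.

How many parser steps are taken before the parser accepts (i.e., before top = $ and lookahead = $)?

step 1: stack=$ S  input=h g g a a $  — expand S → h R
step 2: stack=$ R h  input=h g g a a $  — match h
step 3: stack=$ R  input=g g a a $  — expand R → g K a a
step 4: stack=$ a a K g  input=g g a a $  — match g
step 5: stack=$ a a K  input=g a a $  — expand K → g
step 6: stack=$ a a g  input=g a a $  — match g
step 7: stack=$ a a  input=a a $  — match a
step 8: stack=$ a  input=a $  — match a
Accept reached after 8 steps.

8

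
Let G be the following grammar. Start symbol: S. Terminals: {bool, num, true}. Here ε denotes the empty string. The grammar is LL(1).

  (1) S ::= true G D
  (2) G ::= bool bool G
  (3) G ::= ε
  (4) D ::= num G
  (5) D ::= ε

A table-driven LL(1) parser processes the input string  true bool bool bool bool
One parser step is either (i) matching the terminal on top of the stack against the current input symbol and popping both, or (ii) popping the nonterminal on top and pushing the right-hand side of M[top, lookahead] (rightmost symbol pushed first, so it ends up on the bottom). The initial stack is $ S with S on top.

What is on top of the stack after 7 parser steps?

     Stack            Input                       Action
  1  $ S              true bool bool bool bool $  expand S ::= true G D
  2  $ D G true       true bool bool bool bool $  match true
  3  $ D G            bool bool bool bool $       expand G ::= bool bool G
  4  $ D G bool bool  bool bool bool bool $       match bool
  5  $ D G bool       bool bool bool $            match bool
  6  $ D G            bool bool $                 expand G ::= bool bool G
  7  $ D G bool bool  bool bool $                 match bool
Stack after step 7: $ D G bool (top = bool).

bool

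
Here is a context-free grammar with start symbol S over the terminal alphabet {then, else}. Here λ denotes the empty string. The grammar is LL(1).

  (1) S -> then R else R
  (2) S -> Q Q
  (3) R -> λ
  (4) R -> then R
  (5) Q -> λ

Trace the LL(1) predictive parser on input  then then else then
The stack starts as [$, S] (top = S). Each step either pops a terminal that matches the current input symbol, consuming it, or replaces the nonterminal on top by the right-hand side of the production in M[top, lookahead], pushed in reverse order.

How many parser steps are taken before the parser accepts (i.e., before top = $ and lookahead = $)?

9

step 1: stack=$ S  input=then then else then $  — expand S -> then R else R
step 2: stack=$ R else R then  input=then then else then $  — match then
step 3: stack=$ R else R  input=then else then $  — expand R -> then R
step 4: stack=$ R else R then  input=then else then $  — match then
step 5: stack=$ R else R  input=else then $  — expand R -> λ
step 6: stack=$ R else  input=else then $  — match else
step 7: stack=$ R  input=then $  — expand R -> then R
step 8: stack=$ R then  input=then $  — match then
step 9: stack=$ R  input=$  — expand R -> λ
Accept reached after 9 steps.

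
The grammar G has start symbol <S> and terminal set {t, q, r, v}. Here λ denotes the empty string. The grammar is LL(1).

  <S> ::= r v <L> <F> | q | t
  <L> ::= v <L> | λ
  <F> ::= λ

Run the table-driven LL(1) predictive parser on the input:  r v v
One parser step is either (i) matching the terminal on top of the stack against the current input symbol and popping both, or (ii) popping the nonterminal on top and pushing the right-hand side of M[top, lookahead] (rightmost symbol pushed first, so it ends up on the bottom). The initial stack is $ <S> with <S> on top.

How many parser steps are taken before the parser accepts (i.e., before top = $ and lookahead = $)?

7

step 1: stack=$ <S>  input=r v v $  — expand <S> ::= r v <L> <F>
step 2: stack=$ <F> <L> v r  input=r v v $  — match r
step 3: stack=$ <F> <L> v  input=v v $  — match v
step 4: stack=$ <F> <L>  input=v $  — expand <L> ::= v <L>
step 5: stack=$ <F> <L> v  input=v $  — match v
step 6: stack=$ <F> <L>  input=$  — expand <L> ::= λ
step 7: stack=$ <F>  input=$  — expand <F> ::= λ
Accept reached after 7 steps.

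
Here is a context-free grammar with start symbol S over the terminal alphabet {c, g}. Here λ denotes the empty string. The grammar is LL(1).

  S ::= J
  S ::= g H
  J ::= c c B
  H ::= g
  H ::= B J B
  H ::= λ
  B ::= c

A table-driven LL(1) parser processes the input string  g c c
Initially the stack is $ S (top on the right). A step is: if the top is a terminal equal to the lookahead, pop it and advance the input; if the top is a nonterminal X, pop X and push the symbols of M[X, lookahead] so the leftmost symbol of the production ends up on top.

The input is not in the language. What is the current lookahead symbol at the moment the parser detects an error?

step 1: stack=$ S  input=g c c $  — expand S ::= g H
step 2: stack=$ H g  input=g c c $  — match g
step 3: stack=$ H  input=c c $  — expand H ::= B J B
step 4: stack=$ B J B  input=c c $  — expand B ::= c
step 5: stack=$ B J c  input=c c $  — match c
step 6: stack=$ B J  input=c $  — expand J ::= c c B
step 7: stack=$ B B c c  input=c $  — match c
step 8: stack=$ B B c  input=$  — error: top is terminal c but lookahead is $

$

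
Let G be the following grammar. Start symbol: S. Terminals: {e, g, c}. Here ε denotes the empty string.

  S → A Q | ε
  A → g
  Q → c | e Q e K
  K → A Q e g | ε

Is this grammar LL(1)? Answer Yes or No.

Yes

FIRST(S) = {ε, g}
FIRST(A) = {g}
FIRST(Q) = {c, e}
FIRST(K) = {ε, g}
FOLLOW(S) = {$}
FOLLOW(A) = {c, e}
FOLLOW(Q) = {$, e}
FOLLOW(K) = {$, e}
Each cell of M receives at most one production.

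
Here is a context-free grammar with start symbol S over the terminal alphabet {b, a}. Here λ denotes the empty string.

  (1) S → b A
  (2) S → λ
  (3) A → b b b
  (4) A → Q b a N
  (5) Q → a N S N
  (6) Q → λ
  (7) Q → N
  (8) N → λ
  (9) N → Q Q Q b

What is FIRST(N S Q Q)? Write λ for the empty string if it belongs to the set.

FIRST(S) = {λ, b}
FIRST(A) = {a, b}  (via Q b a N)
FIRST(Q) = {λ, a, b}  (via N)
FIRST(N) = {λ, a, b}  (via Q Q Q b)
FIRST(N S Q Q): take FIRST of each symbol in turn, carrying on past any symbol whose FIRST contains λ; result {λ, a, b}.

{λ, a, b}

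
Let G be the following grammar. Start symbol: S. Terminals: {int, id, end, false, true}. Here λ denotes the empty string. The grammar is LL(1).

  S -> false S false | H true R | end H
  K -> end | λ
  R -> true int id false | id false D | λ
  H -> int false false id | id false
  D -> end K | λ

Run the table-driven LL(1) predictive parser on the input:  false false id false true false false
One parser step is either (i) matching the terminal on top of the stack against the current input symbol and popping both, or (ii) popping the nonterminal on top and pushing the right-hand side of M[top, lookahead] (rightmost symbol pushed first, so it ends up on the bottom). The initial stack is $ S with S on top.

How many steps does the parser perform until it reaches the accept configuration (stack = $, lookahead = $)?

      Stack                          Input                                    Action
   1  $ S                            false false id false true false false $  expand S -> false S false
   2  $ false S false                false false id false true false false $  match false
   3  $ false S                      false id false true false false $        expand S -> false S false
   4  $ false false S false          false id false true false false $        match false
   5  $ false false S                id false true false false $              expand S -> H true R
   6  $ false false R true H         id false true false false $              expand H -> id false
   7  $ false false R true false id  id false true false false $              match id
   8  $ false false R true false     false true false false $                 match false
   9  $ false false R true           true false false $                       match true
  10  $ false false R                false false $                            expand R -> λ
  11  $ false false                  false false $                            match false
  12  $ false                        false $                                  match false
Accept reached after 12 steps.

12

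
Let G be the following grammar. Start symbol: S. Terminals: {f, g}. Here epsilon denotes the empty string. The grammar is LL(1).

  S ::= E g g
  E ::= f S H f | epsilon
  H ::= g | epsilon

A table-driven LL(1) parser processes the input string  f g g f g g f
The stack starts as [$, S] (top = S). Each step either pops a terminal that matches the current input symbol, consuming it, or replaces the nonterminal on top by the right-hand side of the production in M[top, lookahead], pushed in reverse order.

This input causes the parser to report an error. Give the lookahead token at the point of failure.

step 1: stack=$ S  input=f g g f g g f $  — expand S ::= E g g
step 2: stack=$ g g E  input=f g g f g g f $  — expand E ::= f S H f
step 3: stack=$ g g f H S f  input=f g g f g g f $  — match f
step 4: stack=$ g g f H S  input=g g f g g f $  — expand S ::= E g g
step 5: stack=$ g g f H g g E  input=g g f g g f $  — expand E ::= epsilon
step 6: stack=$ g g f H g g  input=g g f g g f $  — match g
step 7: stack=$ g g f H g  input=g f g g f $  — match g
step 8: stack=$ g g f H  input=f g g f $  — expand H ::= epsilon
step 9: stack=$ g g f  input=f g g f $  — match f
step 10: stack=$ g g  input=g g f $  — match g
step 11: stack=$ g  input=g f $  — match g
step 12: stack=$  input=f $  — error: stack empty but input remains

f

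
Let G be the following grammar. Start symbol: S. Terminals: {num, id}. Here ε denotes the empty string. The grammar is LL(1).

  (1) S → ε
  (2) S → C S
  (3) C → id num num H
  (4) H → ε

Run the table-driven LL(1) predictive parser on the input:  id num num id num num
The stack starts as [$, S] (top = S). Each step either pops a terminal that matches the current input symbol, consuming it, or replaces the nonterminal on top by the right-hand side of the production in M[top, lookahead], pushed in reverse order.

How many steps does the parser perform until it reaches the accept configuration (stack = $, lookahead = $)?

13

      Stack             Input                    Action
   1  $ S               id num num id num num $  expand S → C S
   2  $ S C             id num num id num num $  expand C → id num num H
   3  $ S H num num id  id num num id num num $  match id
   4  $ S H num num     num num id num num $     match num
   5  $ S H num         num id num num $         match num
   6  $ S H             id num num $             expand H → ε
   7  $ S               id num num $             expand S → C S
   8  $ S C             id num num $             expand C → id num num H
   9  $ S H num num id  id num num $             match id
  10  $ S H num num     num num $                match num
  11  $ S H num         num $                    match num
  12  $ S H             $                        expand H → ε
  13  $ S               $                        expand S → ε
Accept reached after 13 steps.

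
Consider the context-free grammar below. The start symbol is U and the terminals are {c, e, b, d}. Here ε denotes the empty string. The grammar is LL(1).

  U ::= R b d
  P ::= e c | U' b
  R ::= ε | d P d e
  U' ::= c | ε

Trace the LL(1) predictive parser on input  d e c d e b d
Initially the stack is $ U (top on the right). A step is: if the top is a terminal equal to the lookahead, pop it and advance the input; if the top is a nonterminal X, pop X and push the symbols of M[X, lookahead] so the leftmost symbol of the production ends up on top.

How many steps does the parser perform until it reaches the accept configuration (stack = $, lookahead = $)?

10

step 1: stack=$ U  input=d e c d e b d $  — expand U ::= R b d
step 2: stack=$ d b R  input=d e c d e b d $  — expand R ::= d P d e
step 3: stack=$ d b e d P d  input=d e c d e b d $  — match d
step 4: stack=$ d b e d P  input=e c d e b d $  — expand P ::= e c
step 5: stack=$ d b e d c e  input=e c d e b d $  — match e
step 6: stack=$ d b e d c  input=c d e b d $  — match c
step 7: stack=$ d b e d  input=d e b d $  — match d
step 8: stack=$ d b e  input=e b d $  — match e
step 9: stack=$ d b  input=b d $  — match b
step 10: stack=$ d  input=d $  — match d
Accept reached after 10 steps.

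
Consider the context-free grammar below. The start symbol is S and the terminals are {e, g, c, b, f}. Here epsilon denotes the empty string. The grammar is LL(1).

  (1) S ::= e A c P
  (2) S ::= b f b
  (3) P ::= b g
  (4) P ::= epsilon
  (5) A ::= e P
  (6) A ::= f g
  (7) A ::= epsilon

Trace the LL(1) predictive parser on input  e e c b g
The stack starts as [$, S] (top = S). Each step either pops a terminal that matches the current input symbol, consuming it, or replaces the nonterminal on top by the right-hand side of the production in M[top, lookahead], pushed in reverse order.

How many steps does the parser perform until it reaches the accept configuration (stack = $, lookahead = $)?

step 1: stack=$ S  input=e e c b g $  — expand S ::= e A c P
step 2: stack=$ P c A e  input=e e c b g $  — match e
step 3: stack=$ P c A  input=e c b g $  — expand A ::= e P
step 4: stack=$ P c P e  input=e c b g $  — match e
step 5: stack=$ P c P  input=c b g $  — expand P ::= epsilon
step 6: stack=$ P c  input=c b g $  — match c
step 7: stack=$ P  input=b g $  — expand P ::= b g
step 8: stack=$ g b  input=b g $  — match b
step 9: stack=$ g  input=g $  — match g
Accept reached after 9 steps.

9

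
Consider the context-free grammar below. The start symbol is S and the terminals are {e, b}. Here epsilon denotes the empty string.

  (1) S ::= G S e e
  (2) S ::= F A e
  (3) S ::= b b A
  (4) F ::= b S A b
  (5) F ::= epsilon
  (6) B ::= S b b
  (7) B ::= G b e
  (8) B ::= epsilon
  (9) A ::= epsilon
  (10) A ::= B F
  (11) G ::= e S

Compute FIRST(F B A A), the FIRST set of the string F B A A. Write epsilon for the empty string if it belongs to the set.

{epsilon, b, e}

FIRST(F): from F::=b S A b we get {b}; from F::=epsilon we get {epsilon}. So FIRST(F) = {epsilon, b}.
FIRST(G): from G::=e S we get {e}. So FIRST(G) = {e}.
FIRST(S): from S::=G S e e we get {e}; from S::=F A e we get {b, e}; from S::=b b A we get {b}. So FIRST(S) = {b, e}.
FIRST(B): from B::=S b b we get {b, e}; from B::=G b e we get {e}; from B::=epsilon we get {epsilon}. So FIRST(B) = {epsilon, b, e}.
FIRST(A): from A::=epsilon we get {epsilon}; from A::=B F we get {epsilon, b, e}. So FIRST(A) = {epsilon, b, e}.
FIRST(F B A A): take FIRST of each symbol in turn, carrying on past any symbol whose FIRST contains epsilon; result {epsilon, b, e}.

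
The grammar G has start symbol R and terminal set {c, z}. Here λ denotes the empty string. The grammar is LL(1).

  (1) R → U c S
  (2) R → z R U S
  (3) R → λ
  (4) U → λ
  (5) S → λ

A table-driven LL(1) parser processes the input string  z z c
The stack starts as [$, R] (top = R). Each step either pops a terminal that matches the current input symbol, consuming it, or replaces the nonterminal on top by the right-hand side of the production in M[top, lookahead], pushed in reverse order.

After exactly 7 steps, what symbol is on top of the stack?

     Stack            Input    Action
  1  $ R              z z c $  expand R → z R U S
  2  $ S U R z        z z c $  match z
  3  $ S U R          z c $    expand R → z R U S
  4  $ S U S U R z    z c $    match z
  5  $ S U S U R      c $      expand R → U c S
  6  $ S U S U S c U  c $      expand U → λ
  7  $ S U S U S c    c $      match c
Stack after step 7: $ S U S U S (top = S).

S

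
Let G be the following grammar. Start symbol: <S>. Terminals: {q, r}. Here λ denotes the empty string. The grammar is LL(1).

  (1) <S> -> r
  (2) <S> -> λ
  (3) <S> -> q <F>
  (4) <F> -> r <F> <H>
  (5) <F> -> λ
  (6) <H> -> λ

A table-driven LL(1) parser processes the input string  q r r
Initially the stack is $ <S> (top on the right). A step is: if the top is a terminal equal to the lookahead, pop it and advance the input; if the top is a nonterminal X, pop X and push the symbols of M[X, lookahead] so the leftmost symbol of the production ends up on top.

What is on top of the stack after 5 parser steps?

step 1: stack=$ <S>  input=q r r $  — expand <S> -> q <F>
step 2: stack=$ <F> q  input=q r r $  — match q
step 3: stack=$ <F>  input=r r $  — expand <F> -> r <F> <H>
step 4: stack=$ <H> <F> r  input=r r $  — match r
step 5: stack=$ <H> <F>  input=r $  — expand <F> -> r <F> <H>
Stack after step 5: $ <H> <H> <F> r (top = r).

r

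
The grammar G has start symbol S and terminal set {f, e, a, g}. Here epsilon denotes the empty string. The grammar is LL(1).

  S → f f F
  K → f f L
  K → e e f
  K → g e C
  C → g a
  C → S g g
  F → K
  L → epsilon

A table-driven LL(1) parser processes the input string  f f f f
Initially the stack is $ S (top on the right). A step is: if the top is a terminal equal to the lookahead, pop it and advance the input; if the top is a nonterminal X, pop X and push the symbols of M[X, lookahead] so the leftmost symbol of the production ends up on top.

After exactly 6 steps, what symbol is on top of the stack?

step 1: stack=$ S  input=f f f f $  — expand S → f f F
step 2: stack=$ F f f  input=f f f f $  — match f
step 3: stack=$ F f  input=f f f $  — match f
step 4: stack=$ F  input=f f $  — expand F → K
step 5: stack=$ K  input=f f $  — expand K → f f L
step 6: stack=$ L f f  input=f f $  — match f
Stack after step 6: $ L f (top = f).

f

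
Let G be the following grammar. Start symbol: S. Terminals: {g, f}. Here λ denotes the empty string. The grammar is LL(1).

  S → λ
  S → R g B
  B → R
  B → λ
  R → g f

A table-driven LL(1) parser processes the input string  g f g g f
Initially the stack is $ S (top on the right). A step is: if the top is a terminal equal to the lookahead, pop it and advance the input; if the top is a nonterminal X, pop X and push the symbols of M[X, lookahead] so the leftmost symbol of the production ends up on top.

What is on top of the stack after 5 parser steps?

B

     Stack      Input        Action
  1  $ S        g f g g f $  expand S → R g B
  2  $ B g R    g f g g f $  expand R → g f
  3  $ B g f g  g f g g f $  match g
  4  $ B g f    f g g f $    match f
  5  $ B g      g g f $      match g
Stack after step 5: $ B (top = B).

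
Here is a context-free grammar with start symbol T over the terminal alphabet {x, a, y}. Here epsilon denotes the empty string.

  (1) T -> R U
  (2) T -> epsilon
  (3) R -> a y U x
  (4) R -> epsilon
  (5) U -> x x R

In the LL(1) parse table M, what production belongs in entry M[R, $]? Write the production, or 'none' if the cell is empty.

R -> epsilon

FIRST(R) = {epsilon, a}
FIRST(U) = {x}
FIRST(T) = {epsilon, a, x}  (via R U)
FOLLOW(T) includes $ since T is the start symbol.
FOLLOW(U): in T->R U, the suffix after U is empty, so FOLLOW(U) ⊇ FOLLOW(T) = {$}; in R->a y U x, U is followed by x with FIRST {x}. Thus FOLLOW(U) = {$, x}.
FOLLOW(R): in T->R U, R is followed by U with FIRST {x}; in U->x x R, the suffix after R is empty, so FOLLOW(R) ⊇ FOLLOW(U) = {$, x}. Thus FOLLOW(R) = {$, x}.
For R -> a y U x: FIRST(a y U x) = {a}, so it goes in M[R, t] for t ∈ {a}.
For R -> epsilon: FIRST(epsilon) = {epsilon}, so it goes in M[R, t] for t ∈ {}; since epsilon ∈ FIRST, also for every t ∈ FOLLOW(R) = {$, x}.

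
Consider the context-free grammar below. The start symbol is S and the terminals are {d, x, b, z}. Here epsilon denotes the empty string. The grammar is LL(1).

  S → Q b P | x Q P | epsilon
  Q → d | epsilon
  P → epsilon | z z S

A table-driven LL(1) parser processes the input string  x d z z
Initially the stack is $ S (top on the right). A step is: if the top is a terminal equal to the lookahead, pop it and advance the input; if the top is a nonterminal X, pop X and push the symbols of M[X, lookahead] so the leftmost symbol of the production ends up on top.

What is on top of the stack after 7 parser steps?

S

step 1: stack=$ S  input=x d z z $  — expand S → x Q P
step 2: stack=$ P Q x  input=x d z z $  — match x
step 3: stack=$ P Q  input=d z z $  — expand Q → d
step 4: stack=$ P d  input=d z z $  — match d
step 5: stack=$ P  input=z z $  — expand P → z z S
step 6: stack=$ S z z  input=z z $  — match z
step 7: stack=$ S z  input=z $  — match z
Stack after step 7: $ S (top = S).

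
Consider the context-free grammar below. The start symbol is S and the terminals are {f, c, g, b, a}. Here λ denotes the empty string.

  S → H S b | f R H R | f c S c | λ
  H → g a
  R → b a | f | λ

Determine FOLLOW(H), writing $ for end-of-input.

FIRST(H) = {g}
FIRST(R) = {λ, b, f}
FIRST(S) = {λ, f, g}  (via H S b)
FOLLOW(S) includes $ since S is the start symbol.
FOLLOW(S): in S→H S b, S is followed by b with FIRST {b}; in S→f c S c, S is followed by c with FIRST {c}. Thus FOLLOW(S) = {$, b, c}.
FOLLOW(H): in S→H S b, H is followed by S b with FIRST {b, f, g}; in S→f R H R, H is followed by R with FIRST {λ, b, f}; in S→f R H R, the suffix after H is nullable, so FOLLOW(H) ⊇ FOLLOW(S) = {$, b, c}. Thus FOLLOW(H) = {$, b, c, f, g}.
FOLLOW(R): in S→f R H R (occurrence 1), R is followed by H R with FIRST {g}; in S→f R H R (occurrence 2), the suffix after R is empty, so FOLLOW(R) ⊇ FOLLOW(S) = {$, b, c}. Thus FOLLOW(R) = {$, b, c, g}.

{$, b, c, f, g}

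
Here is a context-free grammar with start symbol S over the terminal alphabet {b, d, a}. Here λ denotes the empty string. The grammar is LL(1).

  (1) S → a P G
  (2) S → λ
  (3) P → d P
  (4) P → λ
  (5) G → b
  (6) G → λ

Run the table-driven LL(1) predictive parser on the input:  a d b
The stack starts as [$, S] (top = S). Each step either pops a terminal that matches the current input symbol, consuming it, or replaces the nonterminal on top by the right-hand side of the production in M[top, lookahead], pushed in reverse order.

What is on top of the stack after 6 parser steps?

b

step 1: stack=$ S  input=a d b $  — expand S → a P G
step 2: stack=$ G P a  input=a d b $  — match a
step 3: stack=$ G P  input=d b $  — expand P → d P
step 4: stack=$ G P d  input=d b $  — match d
step 5: stack=$ G P  input=b $  — expand P → λ
step 6: stack=$ G  input=b $  — expand G → b
Stack after step 6: $ b (top = b).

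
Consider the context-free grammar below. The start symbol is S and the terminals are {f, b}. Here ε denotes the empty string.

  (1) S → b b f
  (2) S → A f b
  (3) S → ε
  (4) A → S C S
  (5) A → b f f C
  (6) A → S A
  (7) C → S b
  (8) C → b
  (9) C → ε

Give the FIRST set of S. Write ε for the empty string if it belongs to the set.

{ε, b, f}

FIRST(S) = {ε, b, f}  (via A f b)
FIRST(C) = {ε, b, f}  (via S b)
FIRST(A) = {ε, b, f}  (via S C S, S A)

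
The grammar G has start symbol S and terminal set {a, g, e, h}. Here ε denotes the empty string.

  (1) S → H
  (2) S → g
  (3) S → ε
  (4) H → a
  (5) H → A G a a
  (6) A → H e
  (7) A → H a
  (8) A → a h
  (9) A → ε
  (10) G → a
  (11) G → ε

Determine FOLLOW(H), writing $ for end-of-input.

{$, a, e}

FIRST(G) = {ε, a}
FIRST(S) = {ε, a, g}  (via H)
FIRST(H) = {a}  (via A G a a)
FIRST(A) = {ε, a}  (via H e, H a)
FOLLOW(S) includes $ since S is the start symbol.
FOLLOW(S): S appears on no right-hand side. Thus FOLLOW(S) = {$}.
FOLLOW(H): in S→H, the suffix after H is empty, so FOLLOW(H) ⊇ FOLLOW(S) = {$}; in A→H e, H is followed by e with FIRST {e}; in A→H a, H is followed by a with FIRST {a}. Thus FOLLOW(H) = {$, a, e}.
FOLLOW(A): in H→A G a a, A is followed by G a a with FIRST {a}. Thus FOLLOW(A) = {a}.
FOLLOW(G): in H→A G a a, G is followed by a a with FIRST {a}. Thus FOLLOW(G) = {a}.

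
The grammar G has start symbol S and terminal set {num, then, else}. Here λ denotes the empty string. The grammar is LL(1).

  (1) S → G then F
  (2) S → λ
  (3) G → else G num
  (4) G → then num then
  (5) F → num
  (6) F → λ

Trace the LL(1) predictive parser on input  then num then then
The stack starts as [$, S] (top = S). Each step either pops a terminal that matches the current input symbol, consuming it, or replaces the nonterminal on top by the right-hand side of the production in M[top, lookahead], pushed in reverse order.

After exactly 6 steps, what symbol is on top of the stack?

     Stack                   Input                 Action
  1  $ S                     then num then then $  expand S → G then F
  2  $ F then G              then num then then $  expand G → then num then
  3  $ F then then num then  then num then then $  match then
  4  $ F then then num       num then then $       match num
  5  $ F then then           then then $           match then
  6  $ F then                then $                match then
Stack after step 6: $ F (top = F).

F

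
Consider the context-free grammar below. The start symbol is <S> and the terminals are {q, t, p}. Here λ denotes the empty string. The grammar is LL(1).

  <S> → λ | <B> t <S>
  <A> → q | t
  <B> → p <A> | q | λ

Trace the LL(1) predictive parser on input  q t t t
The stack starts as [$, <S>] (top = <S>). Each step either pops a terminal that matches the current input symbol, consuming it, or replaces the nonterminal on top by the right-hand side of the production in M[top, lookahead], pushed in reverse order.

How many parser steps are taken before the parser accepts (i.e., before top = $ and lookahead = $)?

11

      Stack        Input      Action
   1  $ <S>        q t t t $  expand <S> → <B> t <S>
   2  $ <S> t <B>  q t t t $  expand <B> → q
   3  $ <S> t q    q t t t $  match q
   4  $ <S> t      t t t $    match t
   5  $ <S>        t t $      expand <S> → <B> t <S>
   6  $ <S> t <B>  t t $      expand <B> → λ
   7  $ <S> t      t t $      match t
   8  $ <S>        t $        expand <S> → <B> t <S>
   9  $ <S> t <B>  t $        expand <B> → λ
  10  $ <S> t      t $        match t
  11  $ <S>        $          expand <S> → λ
Accept reached after 11 steps.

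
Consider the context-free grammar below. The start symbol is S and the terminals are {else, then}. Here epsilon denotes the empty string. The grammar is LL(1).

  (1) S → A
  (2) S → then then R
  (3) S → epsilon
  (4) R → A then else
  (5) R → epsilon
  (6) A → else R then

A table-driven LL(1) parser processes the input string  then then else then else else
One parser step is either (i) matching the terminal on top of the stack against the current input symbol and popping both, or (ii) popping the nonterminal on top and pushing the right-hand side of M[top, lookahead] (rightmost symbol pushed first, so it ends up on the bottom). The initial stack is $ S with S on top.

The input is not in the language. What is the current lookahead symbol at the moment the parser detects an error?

else

step 1: stack=$ S  input=then then else then else else $  — expand S → then then R
step 2: stack=$ R then then  input=then then else then else else $  — match then
step 3: stack=$ R then  input=then else then else else $  — match then
step 4: stack=$ R  input=else then else else $  — expand R → A then else
step 5: stack=$ else then A  input=else then else else $  — expand A → else R then
step 6: stack=$ else then then R else  input=else then else else $  — match else
step 7: stack=$ else then then R  input=then else else $  — expand R → epsilon
step 8: stack=$ else then then  input=then else else $  — match then
step 9: stack=$ else then  input=else else $  — error: top is terminal then but lookahead is else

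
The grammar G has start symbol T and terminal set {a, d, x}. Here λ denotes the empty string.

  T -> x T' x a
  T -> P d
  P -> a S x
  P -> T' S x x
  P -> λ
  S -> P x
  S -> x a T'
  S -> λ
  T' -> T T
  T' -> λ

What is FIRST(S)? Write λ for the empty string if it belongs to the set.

{λ, a, d, x}

FIRST(T) = {a, d, x}  (via P d)
FIRST(T') = {λ, a, d, x}  (via T T)
FIRST(P) = {λ, a, d, x}  (via T' S x x)
FIRST(S) = {λ, a, d, x}  (via P x)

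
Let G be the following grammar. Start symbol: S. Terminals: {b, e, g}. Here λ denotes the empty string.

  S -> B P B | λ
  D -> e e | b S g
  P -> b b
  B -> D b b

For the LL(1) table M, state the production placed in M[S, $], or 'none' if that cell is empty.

S -> λ

FIRST(D): from D->e e we get {e}; from D->b S g we get {b}. So FIRST(D) = {b, e}.
FIRST(P): from P->b b we get {b}. So FIRST(P) = {b}.
FIRST(B): from B->D b b we get {b, e}. So FIRST(B) = {b, e}.
FIRST(S): from S->B P B we get {b, e}; from S->λ we get {λ}. So FIRST(S) = {λ, b, e}.
FOLLOW(S) includes $ since S is the start symbol.
FOLLOW(S): in D->b S g, S is followed by g with FIRST {g}. Thus FOLLOW(S) = {$, g}.
For S -> B P B: FIRST(B P B) = {b, e}, so it goes in M[S, t] for t ∈ {b, e}.
For S -> λ: FIRST(λ) = {λ}, so it goes in M[S, t] for t ∈ {}; since λ ∈ FIRST, also for every t ∈ FOLLOW(S) = {$, g}.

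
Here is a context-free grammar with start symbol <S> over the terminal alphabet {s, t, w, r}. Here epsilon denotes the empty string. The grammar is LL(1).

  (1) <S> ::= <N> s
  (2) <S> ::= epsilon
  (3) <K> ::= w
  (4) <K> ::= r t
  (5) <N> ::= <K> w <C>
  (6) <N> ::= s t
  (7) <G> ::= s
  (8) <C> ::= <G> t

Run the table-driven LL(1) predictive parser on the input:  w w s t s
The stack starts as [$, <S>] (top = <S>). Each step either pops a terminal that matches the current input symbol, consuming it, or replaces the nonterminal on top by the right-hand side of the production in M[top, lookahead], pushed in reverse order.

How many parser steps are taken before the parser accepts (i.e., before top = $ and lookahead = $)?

      Stack          Input        Action
   1  $ <S>          w w s t s $  expand <S> ::= <N> s
   2  $ s <N>        w w s t s $  expand <N> ::= <K> w <C>
   3  $ s <C> w <K>  w w s t s $  expand <K> ::= w
   4  $ s <C> w w    w w s t s $  match w
   5  $ s <C> w      w s t s $    match w
   6  $ s <C>        s t s $      expand <C> ::= <G> t
   7  $ s t <G>      s t s $      expand <G> ::= s
   8  $ s t s        s t s $      match s
   9  $ s t          t s $        match t
  10  $ s            s $          match s
Accept reached after 10 steps.

10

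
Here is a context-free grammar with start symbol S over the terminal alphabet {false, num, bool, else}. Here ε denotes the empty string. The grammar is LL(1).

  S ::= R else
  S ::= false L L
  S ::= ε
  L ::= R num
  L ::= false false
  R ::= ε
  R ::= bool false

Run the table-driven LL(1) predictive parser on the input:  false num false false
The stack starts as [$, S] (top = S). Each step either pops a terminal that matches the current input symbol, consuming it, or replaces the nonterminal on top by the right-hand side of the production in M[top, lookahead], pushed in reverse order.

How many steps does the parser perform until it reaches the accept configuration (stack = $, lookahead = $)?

     Stack          Input                    Action
  1  $ S            false num false false $  expand S ::= false L L
  2  $ L L false    false num false false $  match false
  3  $ L L          num false false $        expand L ::= R num
  4  $ L num R      num false false $        expand R ::= ε
  5  $ L num        num false false $        match num
  6  $ L            false false $            expand L ::= false false
  7  $ false false  false false $            match false
  8  $ false        false $                  match false
Accept reached after 8 steps.

8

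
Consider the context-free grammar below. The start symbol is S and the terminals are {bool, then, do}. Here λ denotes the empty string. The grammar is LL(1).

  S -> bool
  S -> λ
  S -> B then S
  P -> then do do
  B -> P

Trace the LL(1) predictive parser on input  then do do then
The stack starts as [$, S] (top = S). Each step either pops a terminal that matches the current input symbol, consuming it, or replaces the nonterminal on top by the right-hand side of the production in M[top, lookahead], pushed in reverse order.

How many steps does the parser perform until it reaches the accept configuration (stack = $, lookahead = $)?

8

step 1: stack=$ S  input=then do do then $  — expand S -> B then S
step 2: stack=$ S then B  input=then do do then $  — expand B -> P
step 3: stack=$ S then P  input=then do do then $  — expand P -> then do do
step 4: stack=$ S then do do then  input=then do do then $  — match then
step 5: stack=$ S then do do  input=do do then $  — match do
step 6: stack=$ S then do  input=do then $  — match do
step 7: stack=$ S then  input=then $  — match then
step 8: stack=$ S  input=$  — expand S -> λ
Accept reached after 8 steps.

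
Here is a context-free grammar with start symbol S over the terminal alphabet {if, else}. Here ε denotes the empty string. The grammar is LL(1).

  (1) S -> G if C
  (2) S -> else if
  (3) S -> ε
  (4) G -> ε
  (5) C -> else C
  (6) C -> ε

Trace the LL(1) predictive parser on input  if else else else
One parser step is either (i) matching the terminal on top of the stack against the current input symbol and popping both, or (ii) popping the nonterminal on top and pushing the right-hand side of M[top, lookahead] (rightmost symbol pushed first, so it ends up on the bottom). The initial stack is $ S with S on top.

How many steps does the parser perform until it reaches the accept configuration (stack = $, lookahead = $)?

step 1: stack=$ S  input=if else else else $  — expand S -> G if C
step 2: stack=$ C if G  input=if else else else $  — expand G -> ε
step 3: stack=$ C if  input=if else else else $  — match if
step 4: stack=$ C  input=else else else $  — expand C -> else C
step 5: stack=$ C else  input=else else else $  — match else
step 6: stack=$ C  input=else else $  — expand C -> else C
step 7: stack=$ C else  input=else else $  — match else
step 8: stack=$ C  input=else $  — expand C -> else C
step 9: stack=$ C else  input=else $  — match else
step 10: stack=$ C  input=$  — expand C -> ε
Accept reached after 10 steps.

10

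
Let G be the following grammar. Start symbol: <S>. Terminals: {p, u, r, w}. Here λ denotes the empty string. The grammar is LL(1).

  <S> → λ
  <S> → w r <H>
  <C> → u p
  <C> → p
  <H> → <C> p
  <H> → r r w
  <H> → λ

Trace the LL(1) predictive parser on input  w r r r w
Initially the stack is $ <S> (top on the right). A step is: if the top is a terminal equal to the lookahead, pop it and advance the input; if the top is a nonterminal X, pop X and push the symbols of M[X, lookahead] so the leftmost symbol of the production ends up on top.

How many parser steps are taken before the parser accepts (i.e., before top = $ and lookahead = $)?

7

step 1: stack=$ <S>  input=w r r r w $  — expand <S> → w r <H>
step 2: stack=$ <H> r w  input=w r r r w $  — match w
step 3: stack=$ <H> r  input=r r r w $  — match r
step 4: stack=$ <H>  input=r r w $  — expand <H> → r r w
step 5: stack=$ w r r  input=r r w $  — match r
step 6: stack=$ w r  input=r w $  — match r
step 7: stack=$ w  input=w $  — match w
Accept reached after 7 steps.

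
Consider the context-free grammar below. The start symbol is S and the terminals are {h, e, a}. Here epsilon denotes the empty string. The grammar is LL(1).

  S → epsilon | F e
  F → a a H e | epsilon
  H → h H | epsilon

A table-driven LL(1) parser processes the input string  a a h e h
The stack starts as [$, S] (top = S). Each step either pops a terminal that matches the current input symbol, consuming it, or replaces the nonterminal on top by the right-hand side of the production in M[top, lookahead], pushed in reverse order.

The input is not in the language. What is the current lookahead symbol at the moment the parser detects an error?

     Stack        Input        Action
  1  $ S          a a h e h $  expand S → F e
  2  $ e F        a a h e h $  expand F → a a H e
  3  $ e e H a a  a a h e h $  match a
  4  $ e e H a    a h e h $    match a
  5  $ e e H      h e h $      expand H → h H
  6  $ e e H h    h e h $      match h
  7  $ e e H      e h $        expand H → epsilon
  8  $ e e        e h $        match e
  9  $ e          h $          error: top is terminal e but lookahead is h

h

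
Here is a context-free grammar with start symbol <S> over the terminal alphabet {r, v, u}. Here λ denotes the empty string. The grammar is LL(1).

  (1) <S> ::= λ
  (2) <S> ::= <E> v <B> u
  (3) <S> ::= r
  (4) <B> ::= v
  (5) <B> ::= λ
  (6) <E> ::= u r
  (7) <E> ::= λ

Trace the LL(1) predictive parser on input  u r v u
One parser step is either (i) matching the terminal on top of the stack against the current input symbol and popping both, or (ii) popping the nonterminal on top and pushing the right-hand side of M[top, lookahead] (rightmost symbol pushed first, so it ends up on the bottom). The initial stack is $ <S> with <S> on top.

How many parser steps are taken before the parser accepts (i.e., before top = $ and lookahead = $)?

7

     Stack          Input      Action
  1  $ <S>          u r v u $  expand <S> ::= <E> v <B> u
  2  $ u <B> v <E>  u r v u $  expand <E> ::= u r
  3  $ u <B> v r u  u r v u $  match u
  4  $ u <B> v r    r v u $    match r
  5  $ u <B> v      v u $      match v
  6  $ u <B>        u $        expand <B> ::= λ
  7  $ u            u $        match u
Accept reached after 7 steps.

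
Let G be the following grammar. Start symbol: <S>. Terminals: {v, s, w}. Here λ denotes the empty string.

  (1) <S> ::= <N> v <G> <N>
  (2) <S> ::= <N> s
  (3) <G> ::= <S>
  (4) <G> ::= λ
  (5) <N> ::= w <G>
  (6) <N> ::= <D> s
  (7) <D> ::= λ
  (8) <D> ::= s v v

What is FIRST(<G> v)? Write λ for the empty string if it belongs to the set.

FIRST(<D>): from <D>::=λ we get {λ}; from <D>::=s v v we get {s}. So FIRST(<D>) = {λ, s}.
FIRST(<N>): from <N>::=w <G> we get {w}; from <N>::=<D> s we get {s}. So FIRST(<N>) = {s, w}.
FIRST(<S>): from <S>::=<N> v <G> <N> we get {s, w}; from <S>::=<N> s we get {s, w}. So FIRST(<S>) = {s, w}.
FIRST(<G>): from <G>::=<S> we get {s, w}; from <G>::=λ we get {λ}. So FIRST(<G>) = {λ, s, w}.
FIRST(<G> v): take FIRST of each symbol in turn, carrying on past any symbol whose FIRST contains λ; result {s, v, w}.

{s, v, w}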